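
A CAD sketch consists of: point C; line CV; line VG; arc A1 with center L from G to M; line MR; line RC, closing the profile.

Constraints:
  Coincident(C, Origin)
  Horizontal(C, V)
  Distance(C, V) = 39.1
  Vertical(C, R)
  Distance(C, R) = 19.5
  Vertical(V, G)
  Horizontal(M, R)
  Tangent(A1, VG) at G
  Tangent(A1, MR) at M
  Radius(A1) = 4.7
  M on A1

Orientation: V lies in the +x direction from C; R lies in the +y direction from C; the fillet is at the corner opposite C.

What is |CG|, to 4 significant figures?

41.81

C is at the origin; C and V share the same y with |CV| = 39.1 and V on the +x side, so V = (39.10, 0.000). CR is vertical with |CR| = 19.5 and R on the +y side, so R = (0.000, 19.50). The virtual corner opposite C is at (39.10, 19.50). Since A1 is tangent to VG there, LG ⟂ VG and since A1 is tangent to MR there, LM ⟂ MR, with radius 4.7, so the center L sits 4.7 in from both sides at L = (34.40, 14.80). That places the tangent points at G = (39.10, 14.80) on VG and M = (34.40, 19.50) on MR. Then |CG| = |G − C| = 41.81.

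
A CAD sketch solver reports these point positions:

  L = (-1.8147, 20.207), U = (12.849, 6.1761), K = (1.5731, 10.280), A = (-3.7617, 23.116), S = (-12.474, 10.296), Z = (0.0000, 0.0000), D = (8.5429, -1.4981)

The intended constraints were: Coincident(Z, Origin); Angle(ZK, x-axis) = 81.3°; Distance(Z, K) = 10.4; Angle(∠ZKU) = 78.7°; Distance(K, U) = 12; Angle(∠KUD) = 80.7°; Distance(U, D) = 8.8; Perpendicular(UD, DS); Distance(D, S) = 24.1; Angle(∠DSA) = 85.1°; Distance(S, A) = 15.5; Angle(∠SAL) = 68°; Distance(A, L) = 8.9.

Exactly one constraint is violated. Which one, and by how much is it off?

Distance(A, L) = 8.9 — off by 5.40.

Z = (0.00, 0.00) ✓; ZK at 81.30° ✓; |ZK| = 10.40 ✓; ∠ZKU = 78.70° ✓; |KU| = 12.00 ✓; ∠KUD = 80.70° ✓; |UD| = 8.800 ✓; ∠(UD, DS) = 90.00° ✓; |DS| = 24.10 ✓; ∠DSA = 85.10° ✓; |SA| = 15.50 ✓; ∠SAL = 67.99° ✓; |AL| = 3.500 ✗.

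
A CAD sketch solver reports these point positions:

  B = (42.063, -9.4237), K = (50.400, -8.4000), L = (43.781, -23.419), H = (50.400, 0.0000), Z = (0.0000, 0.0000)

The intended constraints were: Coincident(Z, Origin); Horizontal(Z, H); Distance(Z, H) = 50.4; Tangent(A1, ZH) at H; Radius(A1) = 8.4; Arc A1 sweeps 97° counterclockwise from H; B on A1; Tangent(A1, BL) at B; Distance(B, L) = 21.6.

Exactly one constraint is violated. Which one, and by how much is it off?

Distance(B, L) = 21.6 — off by 7.50.

Z = (0.00, 0.00) ✓; Z.y = 0.00, H.y = 0.00 ✓; |ZH| = 50.40 ✓; ∠(KH, HZ) = 90.00° ✓; |KH| = 8.400 ✓; bearing(K→B) − bearing(K→H) = 97.00° ✓; |KB| = 8.400 ✓; ∠(KB, BL) = 90.00° ✓; |BL| = 14.10 ✗.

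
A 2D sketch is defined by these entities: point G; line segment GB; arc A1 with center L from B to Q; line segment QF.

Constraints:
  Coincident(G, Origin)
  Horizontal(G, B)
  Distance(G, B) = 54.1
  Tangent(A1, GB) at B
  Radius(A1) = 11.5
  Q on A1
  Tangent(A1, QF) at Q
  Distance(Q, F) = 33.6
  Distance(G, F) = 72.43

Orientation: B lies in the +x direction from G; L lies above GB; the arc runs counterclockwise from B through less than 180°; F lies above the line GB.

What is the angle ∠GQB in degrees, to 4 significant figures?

40.73°

Checks: |LQ| = 11.50 ✓; ∠(LQ, QF) = 90.00° ✓; |QF| = 33.60 ✓; |GF| = 72.43 ✓.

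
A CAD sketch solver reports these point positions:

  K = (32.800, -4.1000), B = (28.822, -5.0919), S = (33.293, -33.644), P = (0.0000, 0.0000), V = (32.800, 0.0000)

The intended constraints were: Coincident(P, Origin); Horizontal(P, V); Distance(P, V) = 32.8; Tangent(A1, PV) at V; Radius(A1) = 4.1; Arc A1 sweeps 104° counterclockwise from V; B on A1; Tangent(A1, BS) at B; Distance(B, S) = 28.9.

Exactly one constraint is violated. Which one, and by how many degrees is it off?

Tangent(A1, BS) at B — off by 5.10°.

P = (0.00, 0.00) ✓; P.y = 0.00, V.y = 0.00 ✓; |PV| = 32.80 ✓; ∠(KV, VP) = 90.00° ✓; |KV| = 4.100 ✓; bearing(K→B) − bearing(K→V) = 104.0° ✓; |KB| = 4.100 ✓; ∠(KB, BS) = 95.10° ✗; |BS| = 28.90 ✓.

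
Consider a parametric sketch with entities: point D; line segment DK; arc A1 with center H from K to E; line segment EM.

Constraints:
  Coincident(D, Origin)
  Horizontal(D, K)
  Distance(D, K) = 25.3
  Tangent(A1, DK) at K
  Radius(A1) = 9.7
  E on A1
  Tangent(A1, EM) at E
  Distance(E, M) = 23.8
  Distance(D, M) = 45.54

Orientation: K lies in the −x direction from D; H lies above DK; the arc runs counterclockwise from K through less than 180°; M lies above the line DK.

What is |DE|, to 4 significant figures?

22.36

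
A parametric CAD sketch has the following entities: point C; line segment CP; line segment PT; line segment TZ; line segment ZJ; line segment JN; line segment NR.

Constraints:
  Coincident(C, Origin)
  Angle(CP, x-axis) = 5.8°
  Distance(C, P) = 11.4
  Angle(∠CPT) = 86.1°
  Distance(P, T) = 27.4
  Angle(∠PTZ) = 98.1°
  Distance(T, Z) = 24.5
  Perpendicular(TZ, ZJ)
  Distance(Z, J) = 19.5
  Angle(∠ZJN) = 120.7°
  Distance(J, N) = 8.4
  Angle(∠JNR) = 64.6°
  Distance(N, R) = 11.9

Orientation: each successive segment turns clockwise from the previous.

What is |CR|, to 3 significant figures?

18.2

C is at the origin; CP runs at 5.8° with length 11.4, so P = (11.3, 1.15). ∠CPT = 86.1° gives PT at -88.1° from the x-axis; with |PT| = 27.4, T = (12.3, -26.2). ∠PTZ = 98.1° gives TZ at -170° from the x-axis; with |TZ| = 24.5, Z = (-11.9, -30.5). The perpendicularity gives ZJ at right angles to TZ, so ZJ runs at 100°; with |ZJ| = 19.5, J = (-15.3, -11.3). ∠ZJN = 120.7° gives JN at 40.7° from the x-axis; with |JN| = 8.4, N = (-8.90, -5.81). ∠JNR = 64.6° gives NR at -74.7° from the x-axis; with |NR| = 11.9, R = (-5.76, -17.3). Then |CR| = |R − C| = 18.2.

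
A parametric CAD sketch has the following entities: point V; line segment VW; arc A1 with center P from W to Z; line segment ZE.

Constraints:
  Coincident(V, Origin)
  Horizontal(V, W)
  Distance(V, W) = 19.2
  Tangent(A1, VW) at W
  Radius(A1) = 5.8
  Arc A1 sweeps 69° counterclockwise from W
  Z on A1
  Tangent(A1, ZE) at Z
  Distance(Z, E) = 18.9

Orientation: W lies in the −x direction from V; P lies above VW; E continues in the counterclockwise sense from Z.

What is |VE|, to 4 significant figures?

22.49

V is at the origin; V and W share the same y with |VW| = 19.2 and W on the −x side, so W = (-19.20, 0.000). The tangent condition forces PW to be normal to VW, so P = W + (0, 5.8) = (-19.20, 5.800). On A1, W sits at bearing -90° from P; a 69° counterclockwise sweep puts Z at bearing -21°, so Z = P + 5.8·(cos -21°, sin -21°) = (-13.79, 3.721). Tangency of A1 to ZE means the radius PZ is perpendicular to ZE, so ZE runs along (−sin -21°, cos -21°); with |ZE| = 18.9, E = (-7.012, 21.37). Then |VE| = |E − V| = 22.49.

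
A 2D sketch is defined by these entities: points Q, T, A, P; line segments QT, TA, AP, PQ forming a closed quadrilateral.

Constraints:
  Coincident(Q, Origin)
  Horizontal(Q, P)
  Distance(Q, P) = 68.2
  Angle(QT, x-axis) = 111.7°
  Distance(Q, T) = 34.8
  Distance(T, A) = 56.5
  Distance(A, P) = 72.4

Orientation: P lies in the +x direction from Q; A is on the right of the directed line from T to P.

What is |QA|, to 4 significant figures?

22.81

Checks: QT at 111.7° ✓; |TA| = 56.50 ✓; |AP| = 72.40 ✓.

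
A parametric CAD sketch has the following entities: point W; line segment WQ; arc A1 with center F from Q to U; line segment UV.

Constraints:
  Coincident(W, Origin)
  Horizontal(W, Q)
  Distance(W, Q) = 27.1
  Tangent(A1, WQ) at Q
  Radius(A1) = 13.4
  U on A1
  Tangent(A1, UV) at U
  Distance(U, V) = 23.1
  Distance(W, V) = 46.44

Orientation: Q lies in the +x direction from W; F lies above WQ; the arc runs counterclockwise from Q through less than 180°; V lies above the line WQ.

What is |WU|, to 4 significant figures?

43.46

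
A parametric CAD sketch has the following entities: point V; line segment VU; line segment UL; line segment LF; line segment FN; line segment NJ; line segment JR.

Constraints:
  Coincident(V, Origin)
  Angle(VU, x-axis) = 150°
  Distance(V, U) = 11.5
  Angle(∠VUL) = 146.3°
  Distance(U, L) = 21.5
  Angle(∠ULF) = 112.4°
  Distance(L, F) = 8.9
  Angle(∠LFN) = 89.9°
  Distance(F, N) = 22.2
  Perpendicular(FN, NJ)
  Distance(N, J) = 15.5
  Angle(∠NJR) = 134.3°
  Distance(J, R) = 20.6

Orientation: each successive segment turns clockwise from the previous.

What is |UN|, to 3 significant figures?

17.2

∠ULF = 112.4° gives LF at 48.7° from the x-axis; with |LF| = 8.9, F = (-13.6, 31.7). ∠LFN = 89.9° gives FN at -41.4° from the x-axis; with |FN| = 22.2, N = (3.04, 17.0). Then |UN| = |N − U| = 17.2.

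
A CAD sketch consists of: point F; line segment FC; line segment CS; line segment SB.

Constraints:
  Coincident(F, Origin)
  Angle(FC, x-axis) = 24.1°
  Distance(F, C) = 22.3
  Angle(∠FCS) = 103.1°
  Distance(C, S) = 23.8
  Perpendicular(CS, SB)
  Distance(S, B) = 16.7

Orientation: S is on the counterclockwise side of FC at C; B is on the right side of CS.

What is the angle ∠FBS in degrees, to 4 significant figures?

36.91°

F is at the origin; FC runs at 24.1° with length 22.3, so C = 22.3·(cos 24.1°, sin 24.1°) = (20.36, 9.106). ∠FCS = 103.1°, so CS runs at 24.1° + (180° − 103.1°) = 101.0° from the x-axis; with |CS| = 23.8, S = C + 23.8·(cos 101.0°, sin 101.0°) = (15.81, 32.47). The perpendicularity gives SB at right angles to CS; with |SB| = 16.7 on the right of CS, B = S + 16.7·(0.9816, 0.1908) = (32.21, 35.66). Then cos ∠FBS = BF·BS / (|BF||BS|), giving 36.91°.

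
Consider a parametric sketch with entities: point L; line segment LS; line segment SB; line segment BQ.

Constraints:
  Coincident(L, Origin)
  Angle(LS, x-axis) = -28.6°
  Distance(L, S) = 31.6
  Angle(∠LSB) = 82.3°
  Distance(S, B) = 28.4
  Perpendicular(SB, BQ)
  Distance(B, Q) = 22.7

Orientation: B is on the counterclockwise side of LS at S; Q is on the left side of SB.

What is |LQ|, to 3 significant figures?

25.7

∠LSB = 82.3°, so SB runs at -28.6° + (180° − 82.3°) = 69.1° from the x-axis; with |SB| = 28.4, B = S + 28.4·(cos 69.1°, sin 69.1°) = (37.9, 11.4). SB ⟂ BQ; with |BQ| = 22.7 on the left of SB, Q = B + 22.7·(-0.934, 0.357) = (16.7, 19.5). Then |LQ| = |Q − L| = 25.7.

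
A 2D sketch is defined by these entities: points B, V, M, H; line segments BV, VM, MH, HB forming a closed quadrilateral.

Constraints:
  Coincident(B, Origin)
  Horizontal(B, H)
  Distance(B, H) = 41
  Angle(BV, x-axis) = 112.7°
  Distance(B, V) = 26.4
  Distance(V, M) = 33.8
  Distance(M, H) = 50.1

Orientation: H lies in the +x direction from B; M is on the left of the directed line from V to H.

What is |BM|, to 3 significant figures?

47.4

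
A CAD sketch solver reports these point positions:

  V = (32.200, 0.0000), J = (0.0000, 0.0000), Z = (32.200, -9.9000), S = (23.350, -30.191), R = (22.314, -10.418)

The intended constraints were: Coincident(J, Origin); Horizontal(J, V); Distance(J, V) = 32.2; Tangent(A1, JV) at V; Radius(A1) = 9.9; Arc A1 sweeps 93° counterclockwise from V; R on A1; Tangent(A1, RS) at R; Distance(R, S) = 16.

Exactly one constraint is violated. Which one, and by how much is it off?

Distance(R, S) = 16 — off by 3.80.

J = (0.00, 0.00) ✓; J.y = 0.00, V.y = 0.00 ✓; |JV| = 32.20 ✓; ∠(ZV, VJ) = 90.00° ✓; |ZV| = 9.900 ✓; bearing(Z→R) − bearing(Z→V) = 93.00° ✓; |ZR| = 9.900 ✓; ∠(ZR, RS) = 90.00° ✓; |RS| = 19.80 ✗.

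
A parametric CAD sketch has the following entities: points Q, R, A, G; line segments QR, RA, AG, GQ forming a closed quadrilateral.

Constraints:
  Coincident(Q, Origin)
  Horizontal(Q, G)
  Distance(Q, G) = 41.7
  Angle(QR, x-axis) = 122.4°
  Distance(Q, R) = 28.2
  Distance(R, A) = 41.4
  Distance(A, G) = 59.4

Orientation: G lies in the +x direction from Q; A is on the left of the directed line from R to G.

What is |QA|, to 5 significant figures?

54.730

Checks: QR at 122.4° ✓; |RA| = 41.40 ✓; |AG| = 59.40 ✓.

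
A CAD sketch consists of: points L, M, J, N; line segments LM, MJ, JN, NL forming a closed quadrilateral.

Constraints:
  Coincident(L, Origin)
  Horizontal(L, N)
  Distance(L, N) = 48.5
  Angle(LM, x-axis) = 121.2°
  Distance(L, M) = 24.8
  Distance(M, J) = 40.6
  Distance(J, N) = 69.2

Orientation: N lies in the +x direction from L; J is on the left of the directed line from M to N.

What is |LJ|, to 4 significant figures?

56.64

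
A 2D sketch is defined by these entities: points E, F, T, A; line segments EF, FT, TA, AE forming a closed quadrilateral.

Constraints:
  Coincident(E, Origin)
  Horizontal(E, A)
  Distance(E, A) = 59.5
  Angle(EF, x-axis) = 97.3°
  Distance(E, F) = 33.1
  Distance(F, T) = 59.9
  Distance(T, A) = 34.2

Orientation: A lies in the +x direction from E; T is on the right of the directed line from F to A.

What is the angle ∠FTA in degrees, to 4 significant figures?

95.30°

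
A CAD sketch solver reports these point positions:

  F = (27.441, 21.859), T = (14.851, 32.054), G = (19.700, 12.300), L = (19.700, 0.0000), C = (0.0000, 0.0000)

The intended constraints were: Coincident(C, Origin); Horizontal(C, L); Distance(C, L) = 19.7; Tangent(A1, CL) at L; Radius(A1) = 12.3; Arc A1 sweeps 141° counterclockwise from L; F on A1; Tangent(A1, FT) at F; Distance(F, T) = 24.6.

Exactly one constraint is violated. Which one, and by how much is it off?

Distance(F, T) = 24.6 — off by 8.40.

C = (0.00, 0.00) ✓; C.y = 0.00, L.y = 0.00 ✓; |CL| = 19.70 ✓; ∠(GL, LC) = 90.00° ✓; |GL| = 12.30 ✓; bearing(G→F) − bearing(G→L) = 141.0° ✓; |GF| = 12.30 ✓; ∠(GF, FT) = 90.00° ✓; |FT| = 16.20 ✗.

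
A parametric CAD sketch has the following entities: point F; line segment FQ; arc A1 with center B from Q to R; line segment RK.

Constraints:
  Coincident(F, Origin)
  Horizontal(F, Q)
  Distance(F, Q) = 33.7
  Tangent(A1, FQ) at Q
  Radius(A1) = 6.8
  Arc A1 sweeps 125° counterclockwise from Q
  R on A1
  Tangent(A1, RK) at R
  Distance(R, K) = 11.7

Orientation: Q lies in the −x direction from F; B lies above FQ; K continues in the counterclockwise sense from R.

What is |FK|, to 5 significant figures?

40.315

F is at the origin; FQ is horizontal with |FQ| = 33.7 and Q on the −x side, so Q = (-33.700, 0.0000). Since A1 is tangent to FQ there, BQ ⟂ FQ, so B = Q + (0, 6.8) = (-33.700, 6.8000). On A1, Q sits at bearing -90° from B; a 125° counterclockwise sweep puts R at bearing 35°, so R = B + 6.8·(cos 35°, sin 35°) = (-28.130, 10.700). Since A1 is tangent to RK there, BR ⟂ RK, so RK runs along (−sin 35°, cos 35°); with |RK| = 11.7, K = (-34.841, 20.284). Then |FK| = |K − F| = 40.315.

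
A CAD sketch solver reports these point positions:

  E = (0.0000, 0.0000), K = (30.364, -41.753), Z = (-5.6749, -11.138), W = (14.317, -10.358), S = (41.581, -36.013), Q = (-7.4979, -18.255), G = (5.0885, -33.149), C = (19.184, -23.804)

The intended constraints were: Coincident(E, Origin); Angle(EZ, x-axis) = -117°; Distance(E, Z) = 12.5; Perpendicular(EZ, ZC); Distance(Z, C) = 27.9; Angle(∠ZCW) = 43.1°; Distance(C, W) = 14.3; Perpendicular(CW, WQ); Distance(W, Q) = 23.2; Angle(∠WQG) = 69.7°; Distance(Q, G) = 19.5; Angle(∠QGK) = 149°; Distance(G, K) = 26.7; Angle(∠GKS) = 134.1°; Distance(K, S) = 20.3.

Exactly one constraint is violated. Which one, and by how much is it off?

Distance(K, S) = 20.3 — off by 7.70.

E = (0.00, 0.00) ✓; EZ at -117.0° ✓; |EZ| = 12.50 ✓; ∠(EZ, ZC) = 90.00° ✓; |ZC| = 27.90 ✓; ∠ZCW = 43.10° ✓; |CW| = 14.30 ✓; ∠(CW, WQ) = 90.00° ✓; |WQ| = 23.20 ✓; ∠WQG = 69.70° ✓; |QG| = 19.50 ✓; ∠QGK = 149.0° ✓; |GK| = 26.70 ✓; ∠GKS = 134.1° ✓; |KS| = 12.60 ✗.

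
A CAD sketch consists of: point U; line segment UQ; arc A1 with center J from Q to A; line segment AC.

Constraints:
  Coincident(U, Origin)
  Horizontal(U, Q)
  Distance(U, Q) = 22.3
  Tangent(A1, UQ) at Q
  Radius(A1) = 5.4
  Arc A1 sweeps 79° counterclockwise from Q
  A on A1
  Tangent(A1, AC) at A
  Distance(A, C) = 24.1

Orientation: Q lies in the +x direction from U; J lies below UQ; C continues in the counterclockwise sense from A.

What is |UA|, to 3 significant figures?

17.6

U is at the origin; UQ is horizontal with |UQ| = 22.3 and Q on the +x side, so Q = (22.3, 0.00). A1 meets UQ tangentially, so JQ is at right angles to UQ, so J = Q + (0, -5.4) = (22.3, -5.40). On A1, Q sits at bearing 90° from J; a 79° counterclockwise sweep puts A at bearing 169°, so A = J + 5.4·(cos 169°, sin 169°) = (17.0, -4.37). Then |UA| = |A − U| = 17.6.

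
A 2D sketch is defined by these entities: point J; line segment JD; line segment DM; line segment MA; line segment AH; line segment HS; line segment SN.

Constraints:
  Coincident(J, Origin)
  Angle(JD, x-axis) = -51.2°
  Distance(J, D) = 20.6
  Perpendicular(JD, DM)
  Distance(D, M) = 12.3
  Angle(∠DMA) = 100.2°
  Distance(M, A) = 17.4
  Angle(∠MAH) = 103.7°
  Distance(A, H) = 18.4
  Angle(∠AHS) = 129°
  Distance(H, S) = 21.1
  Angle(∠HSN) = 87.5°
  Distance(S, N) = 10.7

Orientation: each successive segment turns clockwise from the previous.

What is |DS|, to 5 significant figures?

25.161

J is at the origin; JD runs at -51.2° with length 20.6, so D = (12.908, -16.054). JD is perpendicular to DM, so DM runs at -141.20°; with |DM| = 12.3, M = (3.3222, -23.762). ∠DMA = 100.2° gives MA at 139.00° from the x-axis; with |MA| = 17.4, A = (-9.8098, -12.346). ∠MAH = 103.7° gives AH at 62.700° from the x-axis; with |AH| = 18.4, H = (-1.3706, 4.0044). ∠AHS = 129.0° gives HS at 11.700° from the x-axis; with |HS| = 21.1, S = (19.291, 8.2832). Then |DS| = |S − D| = 25.161.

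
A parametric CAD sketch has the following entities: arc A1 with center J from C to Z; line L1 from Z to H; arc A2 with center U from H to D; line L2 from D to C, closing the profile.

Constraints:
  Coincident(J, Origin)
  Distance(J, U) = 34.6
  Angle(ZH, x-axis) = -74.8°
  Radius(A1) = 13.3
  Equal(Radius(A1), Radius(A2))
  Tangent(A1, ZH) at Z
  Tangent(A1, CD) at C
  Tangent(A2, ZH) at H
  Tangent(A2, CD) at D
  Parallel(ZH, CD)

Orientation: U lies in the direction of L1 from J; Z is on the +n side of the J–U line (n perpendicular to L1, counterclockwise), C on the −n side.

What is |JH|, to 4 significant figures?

37.07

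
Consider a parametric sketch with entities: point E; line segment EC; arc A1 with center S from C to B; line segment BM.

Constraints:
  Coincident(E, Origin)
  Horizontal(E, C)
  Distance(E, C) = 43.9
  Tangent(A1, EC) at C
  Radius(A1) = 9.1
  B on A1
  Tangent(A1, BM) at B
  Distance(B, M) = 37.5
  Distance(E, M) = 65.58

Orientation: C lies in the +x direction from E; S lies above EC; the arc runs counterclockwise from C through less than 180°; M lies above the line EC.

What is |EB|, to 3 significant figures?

53.9

Checks: |SB| = 9.100 ✓; ∠(SB, BM) = 90.00° ✓; |BM| = 37.50 ✓; |EM| = 65.58 ✓.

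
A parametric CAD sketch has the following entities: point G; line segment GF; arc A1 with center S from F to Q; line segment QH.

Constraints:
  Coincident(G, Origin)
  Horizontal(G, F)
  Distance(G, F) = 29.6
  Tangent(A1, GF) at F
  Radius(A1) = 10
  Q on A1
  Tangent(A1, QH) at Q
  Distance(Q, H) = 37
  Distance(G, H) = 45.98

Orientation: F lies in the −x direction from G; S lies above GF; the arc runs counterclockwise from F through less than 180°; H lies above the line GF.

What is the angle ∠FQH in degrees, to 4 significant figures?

140.7°

Checks: G.y = 0.00, F.y = 0.00 ✓; |SQ| = 10.00 ✓; ∠(SQ, QH) = 90.00° ✓; |QH| = 37.00 ✓; |GH| = 45.98 ✓.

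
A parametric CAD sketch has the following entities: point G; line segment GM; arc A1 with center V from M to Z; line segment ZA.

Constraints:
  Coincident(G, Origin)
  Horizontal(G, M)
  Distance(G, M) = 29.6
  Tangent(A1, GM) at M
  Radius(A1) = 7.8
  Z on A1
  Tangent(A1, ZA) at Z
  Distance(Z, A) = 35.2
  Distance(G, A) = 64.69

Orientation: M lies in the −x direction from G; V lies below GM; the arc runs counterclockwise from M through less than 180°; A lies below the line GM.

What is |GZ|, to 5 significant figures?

36.170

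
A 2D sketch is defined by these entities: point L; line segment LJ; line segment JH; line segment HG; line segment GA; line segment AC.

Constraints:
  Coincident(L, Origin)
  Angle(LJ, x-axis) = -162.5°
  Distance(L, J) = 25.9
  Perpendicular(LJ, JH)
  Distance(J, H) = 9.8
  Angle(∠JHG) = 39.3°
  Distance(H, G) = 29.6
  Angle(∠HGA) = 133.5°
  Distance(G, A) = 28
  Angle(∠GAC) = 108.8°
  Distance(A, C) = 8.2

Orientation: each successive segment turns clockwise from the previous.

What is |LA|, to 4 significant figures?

42.25

L is at the origin; LJ runs at -162.5° with length 25.9, so J = (-24.70, -7.788). LJ is perpendicular to JH, so JH runs at 107.5°; with |JH| = 9.8, H = (-27.65, 1.558). ∠JHG = 39.3° gives HG at -33.20° from the x-axis; with |HG| = 29.6, G = (-2.880, -14.65). ∠HGA = 133.5° gives GA at -79.70° from the x-axis; with |GA| = 28.0, A = (2.126, -42.20). Then |LA| = |A − L| = 42.25.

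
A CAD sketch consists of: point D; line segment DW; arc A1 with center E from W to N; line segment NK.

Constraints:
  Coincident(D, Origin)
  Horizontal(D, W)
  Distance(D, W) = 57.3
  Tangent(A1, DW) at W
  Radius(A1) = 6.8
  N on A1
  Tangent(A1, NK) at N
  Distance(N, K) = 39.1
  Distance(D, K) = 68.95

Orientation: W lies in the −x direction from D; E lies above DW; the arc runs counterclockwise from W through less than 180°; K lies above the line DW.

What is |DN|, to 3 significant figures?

51.0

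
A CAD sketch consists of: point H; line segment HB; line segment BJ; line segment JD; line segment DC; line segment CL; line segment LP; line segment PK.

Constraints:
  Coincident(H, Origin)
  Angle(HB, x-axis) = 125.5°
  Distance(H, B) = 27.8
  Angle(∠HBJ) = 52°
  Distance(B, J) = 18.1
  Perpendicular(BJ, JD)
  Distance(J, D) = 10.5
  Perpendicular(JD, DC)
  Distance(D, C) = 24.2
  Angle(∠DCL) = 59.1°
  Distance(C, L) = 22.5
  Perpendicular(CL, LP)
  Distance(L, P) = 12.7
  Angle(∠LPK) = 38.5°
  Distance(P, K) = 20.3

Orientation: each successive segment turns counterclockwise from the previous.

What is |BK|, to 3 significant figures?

3.79

H is at the origin; HB runs at 125.5° with length 27.8, so B = (-16.1, 22.6). ∠HBJ = 52.0° gives BJ at -106° from the x-axis; with |BJ| = 18.1, J = (-21.3, 5.28). BJ ⟂ JD, so JD runs at -16.5°; with |JD| = 10.5, D = (-11.2, 2.30). JD is perpendicular to DC, so DC runs at 73.5°; with |DC| = 24.2, C = (-4.34, 25.5). ∠DCL = 59.1° gives CL at -166° from the x-axis; with |CL| = 22.5, L = (-26.1, 19.9). CL is perpendicular to LP, so LP runs at -75.6°; with |LP| = 12.7, P = (-23.0, 7.60). ∠LPK = 38.5° gives PK at 65.9° from the x-axis; with |PK| = 20.3, K = (-14.7, 26.1). Then |BK| = |K − B| = 3.79.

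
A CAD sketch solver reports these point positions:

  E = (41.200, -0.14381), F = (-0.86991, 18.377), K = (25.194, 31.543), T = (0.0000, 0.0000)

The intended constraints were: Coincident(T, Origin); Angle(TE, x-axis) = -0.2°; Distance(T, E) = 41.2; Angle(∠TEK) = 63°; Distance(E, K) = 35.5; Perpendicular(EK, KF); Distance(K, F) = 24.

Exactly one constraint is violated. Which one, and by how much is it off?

Distance(K, F) = 24 — off by 5.20.

T = (0.00, 0.00) ✓; TE at -0.2000° ✓; |TE| = 41.20 ✓; ∠TEK = 63.00° ✓; |EK| = 35.50 ✓; ∠(EK, KF) = 90.00° ✓; |KF| = 29.20 ✗.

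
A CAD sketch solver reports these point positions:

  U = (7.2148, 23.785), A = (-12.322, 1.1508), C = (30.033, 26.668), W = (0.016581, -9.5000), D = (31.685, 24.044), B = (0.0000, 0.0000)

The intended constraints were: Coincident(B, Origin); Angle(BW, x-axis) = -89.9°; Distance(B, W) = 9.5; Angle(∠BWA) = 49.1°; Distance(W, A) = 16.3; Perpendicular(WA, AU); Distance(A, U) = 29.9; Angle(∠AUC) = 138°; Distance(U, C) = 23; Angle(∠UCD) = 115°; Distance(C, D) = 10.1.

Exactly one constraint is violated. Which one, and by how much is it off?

Distance(C, D) = 10.1 — off by 7.00.

B = (0.00, 0.00) ✓; BW at -89.90° ✓; |BW| = 9.500 ✓; ∠BWA = 49.10° ✓; |WA| = 16.30 ✓; ∠(WA, AU) = 90.00° ✓; |AU| = 29.90 ✓; ∠AUC = 138.0° ✓; |UC| = 23.00 ✓; ∠UCD = 115.0° ✓; |CD| = 3.101 ✗.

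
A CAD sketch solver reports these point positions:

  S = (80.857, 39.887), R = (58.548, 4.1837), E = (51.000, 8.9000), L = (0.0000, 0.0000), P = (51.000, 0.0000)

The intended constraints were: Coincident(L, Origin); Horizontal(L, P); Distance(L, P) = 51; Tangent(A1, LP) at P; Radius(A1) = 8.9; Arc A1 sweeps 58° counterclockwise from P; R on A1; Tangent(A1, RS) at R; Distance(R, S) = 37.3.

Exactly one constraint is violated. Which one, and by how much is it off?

Distance(R, S) = 37.3 — off by 4.80.

L = (0.00, 0.00) ✓; L.y = 0.00, P.y = 0.00 ✓; |LP| = 51.00 ✓; ∠(EP, PL) = 90.00° ✓; |EP| = 8.900 ✓; bearing(E→R) − bearing(E→P) = 58.00° ✓; |ER| = 8.900 ✓; ∠(ER, RS) = 90.00° ✓; |RS| = 42.10 ✗.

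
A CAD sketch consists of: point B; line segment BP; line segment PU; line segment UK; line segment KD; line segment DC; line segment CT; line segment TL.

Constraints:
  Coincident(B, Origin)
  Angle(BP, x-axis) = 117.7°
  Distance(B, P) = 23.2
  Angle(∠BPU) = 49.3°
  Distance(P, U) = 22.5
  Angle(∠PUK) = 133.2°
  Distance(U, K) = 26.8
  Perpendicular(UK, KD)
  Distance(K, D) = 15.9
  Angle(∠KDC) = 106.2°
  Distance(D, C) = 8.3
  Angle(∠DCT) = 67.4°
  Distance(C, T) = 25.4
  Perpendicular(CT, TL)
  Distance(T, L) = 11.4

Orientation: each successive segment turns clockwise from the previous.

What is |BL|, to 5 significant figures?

34.243

∠DCT = 67.4° gives CT at 23.800° from the x-axis; with |CT| = 25.4, T = (28.107, 0.29304). CT is perpendicular to TL, so TL runs at -66.200°; with |TL| = 11.4, L = (32.708, -10.137). Then |BL| = |L − B| = 34.243.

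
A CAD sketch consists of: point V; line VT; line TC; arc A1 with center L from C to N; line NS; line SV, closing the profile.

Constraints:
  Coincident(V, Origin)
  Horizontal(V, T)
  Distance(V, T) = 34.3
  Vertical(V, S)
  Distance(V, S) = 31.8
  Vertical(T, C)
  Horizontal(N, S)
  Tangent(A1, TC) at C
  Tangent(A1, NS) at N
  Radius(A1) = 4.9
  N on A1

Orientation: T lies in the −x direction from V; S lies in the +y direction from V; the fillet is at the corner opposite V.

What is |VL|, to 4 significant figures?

39.85

V is at the origin; V and T share the same y with |VT| = 34.3 and T on the −x side, so T = (-34.30, 0.000). V and S share the same x with |VS| = 31.8 and S on the +y side, so S = (0.000, 31.80). The virtual corner opposite V is at (-34.30, 31.80). The tangent condition forces LC to be normal to TC and tangency of A1 to NS means the radius LN is perpendicular to NS, with radius 4.9, so the center L sits 4.9 in from both sides at L = (-29.40, 26.90). Then |VL| = |L − V| = 39.85.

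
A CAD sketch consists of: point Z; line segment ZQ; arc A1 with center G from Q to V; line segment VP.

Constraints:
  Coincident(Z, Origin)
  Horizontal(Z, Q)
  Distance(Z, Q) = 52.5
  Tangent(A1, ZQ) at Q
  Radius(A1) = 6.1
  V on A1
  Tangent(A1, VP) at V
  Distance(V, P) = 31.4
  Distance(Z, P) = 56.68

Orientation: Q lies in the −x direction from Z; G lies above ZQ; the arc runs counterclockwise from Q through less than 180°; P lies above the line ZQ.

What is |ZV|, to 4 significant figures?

46.75

Checks: |GV| = 6.100 ✓; ∠(GV, VP) = 90.00° ✓; |VP| = 31.40 ✓; |ZP| = 56.68 ✓.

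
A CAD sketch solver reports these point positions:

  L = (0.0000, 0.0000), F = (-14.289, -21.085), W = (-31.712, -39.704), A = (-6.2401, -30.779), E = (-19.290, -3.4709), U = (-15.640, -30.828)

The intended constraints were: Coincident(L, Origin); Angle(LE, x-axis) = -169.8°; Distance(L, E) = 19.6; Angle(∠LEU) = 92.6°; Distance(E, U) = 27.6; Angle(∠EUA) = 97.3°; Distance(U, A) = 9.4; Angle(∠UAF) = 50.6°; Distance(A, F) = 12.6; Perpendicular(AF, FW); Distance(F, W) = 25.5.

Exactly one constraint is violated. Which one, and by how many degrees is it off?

Perpendicular(AF, FW) — off by 7.20°.

L = (0.00, 0.00) ✓; LE at -169.8° ✓; |LE| = 19.60 ✓; ∠LEU = 92.60° ✓; |EU| = 27.60 ✓; ∠EUA = 97.30° ✓; |UA| = 9.400 ✓; ∠UAF = 50.60° ✓; |AF| = 12.60 ✓; ∠(AF, FW) = 97.20° ✗; |FW| = 25.50 ✓.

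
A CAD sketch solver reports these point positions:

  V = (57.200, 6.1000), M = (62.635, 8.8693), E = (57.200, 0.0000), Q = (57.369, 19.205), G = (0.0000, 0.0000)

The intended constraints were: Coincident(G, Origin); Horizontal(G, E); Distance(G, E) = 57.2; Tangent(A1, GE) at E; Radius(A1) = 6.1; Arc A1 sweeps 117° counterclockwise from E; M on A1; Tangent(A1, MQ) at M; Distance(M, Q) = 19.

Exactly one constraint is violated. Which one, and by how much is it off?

Distance(M, Q) = 19 — off by 7.40.

G = (0.00, 0.00) ✓; G.y = 0.00, E.y = 0.00 ✓; |GE| = 57.20 ✓; ∠(VE, EG) = 90.00° ✓; |VE| = 6.100 ✓; bearing(V→M) − bearing(V→E) = 117.0° ✓; |VM| = 6.100 ✓; ∠(VM, MQ) = 90.00° ✓; |MQ| = 11.60 ✗.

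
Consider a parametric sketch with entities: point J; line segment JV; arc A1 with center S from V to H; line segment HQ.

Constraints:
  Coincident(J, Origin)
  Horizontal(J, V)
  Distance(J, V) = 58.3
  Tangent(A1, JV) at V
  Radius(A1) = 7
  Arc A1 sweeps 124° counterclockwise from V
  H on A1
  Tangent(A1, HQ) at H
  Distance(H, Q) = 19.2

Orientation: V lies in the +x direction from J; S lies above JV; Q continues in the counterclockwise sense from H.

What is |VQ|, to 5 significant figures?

27.282

On A1, V sits at bearing -90° from S; a 124° counterclockwise sweep puts H at bearing 34°, so H = S + 7.0·(cos 34°, sin 34°) = (64.103, 10.914). A1 meets HQ tangentially, so SH is at right angles to HQ, so HQ runs along (−sin 34°, cos 34°); with |HQ| = 19.2, Q = (53.367, 26.832). Then |VQ| = |Q − V| = 27.282.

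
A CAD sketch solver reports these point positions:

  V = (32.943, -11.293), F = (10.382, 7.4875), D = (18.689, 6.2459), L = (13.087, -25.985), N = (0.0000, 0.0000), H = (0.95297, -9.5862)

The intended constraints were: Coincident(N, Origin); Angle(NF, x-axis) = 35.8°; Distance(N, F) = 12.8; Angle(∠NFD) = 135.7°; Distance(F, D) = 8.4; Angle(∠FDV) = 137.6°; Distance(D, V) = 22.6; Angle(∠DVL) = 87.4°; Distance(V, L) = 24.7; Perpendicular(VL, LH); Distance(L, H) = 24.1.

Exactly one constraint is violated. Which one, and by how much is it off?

Distance(L, H) = 24.1 — off by 3.70.

N = (0.00, 0.00) ✓; NF at 35.80° ✓; |NF| = 12.80 ✓; ∠NFD = 135.7° ✓; |FD| = 8.399 ✓; ∠FDV = 137.6° ✓; |DV| = 22.60 ✓; ∠DVL = 87.40° ✓; |VL| = 24.70 ✓; ∠(VL, LH) = 90.00° ✓; |LH| = 20.40 ✗.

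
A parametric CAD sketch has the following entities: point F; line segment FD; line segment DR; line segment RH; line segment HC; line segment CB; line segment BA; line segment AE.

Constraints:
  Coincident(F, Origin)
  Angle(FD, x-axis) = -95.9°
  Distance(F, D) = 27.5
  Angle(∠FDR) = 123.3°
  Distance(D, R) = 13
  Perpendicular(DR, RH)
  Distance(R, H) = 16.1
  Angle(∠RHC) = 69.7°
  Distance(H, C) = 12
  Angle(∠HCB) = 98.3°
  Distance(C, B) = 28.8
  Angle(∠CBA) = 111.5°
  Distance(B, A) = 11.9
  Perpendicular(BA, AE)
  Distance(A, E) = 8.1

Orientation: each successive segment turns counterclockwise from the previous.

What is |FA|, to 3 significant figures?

53.8

∠HCB = 98.3° gives CB at -117° from the x-axis; with |CB| = 28.8, B = (-7.09, -44.8). ∠CBA = 111.5° gives BA at -48.7° from the x-axis; with |BA| = 11.9, A = (0.760, -53.8). Then |FA| = |A − F| = 53.8.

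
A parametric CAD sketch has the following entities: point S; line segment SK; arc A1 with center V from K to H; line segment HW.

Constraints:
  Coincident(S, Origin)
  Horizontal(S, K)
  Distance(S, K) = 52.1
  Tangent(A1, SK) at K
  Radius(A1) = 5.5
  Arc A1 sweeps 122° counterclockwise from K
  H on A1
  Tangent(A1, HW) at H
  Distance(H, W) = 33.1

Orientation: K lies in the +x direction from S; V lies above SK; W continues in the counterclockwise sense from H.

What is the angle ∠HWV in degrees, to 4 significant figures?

9.434°

S is at the origin; S and K share the same y with |SK| = 52.1 and K on the +x side, so K = (52.10, 0.000). A1 meets SK tangentially, so VK is at right angles to SK, so V = K + (0, 5.5) = (52.10, 5.500). On A1, K sits at bearing -90° from V; a 122° counterclockwise sweep puts H at bearing 32°, so H = V + 5.5·(cos 32°, sin 32°) = (56.76, 8.415). The tangent condition forces VH to be normal to HW, so HW runs along (−sin 32°, cos 32°); with |HW| = 33.1, W = (39.22, 36.48). Then cos ∠HWV = WH·WV / (|WH||WV|), giving 9.434°.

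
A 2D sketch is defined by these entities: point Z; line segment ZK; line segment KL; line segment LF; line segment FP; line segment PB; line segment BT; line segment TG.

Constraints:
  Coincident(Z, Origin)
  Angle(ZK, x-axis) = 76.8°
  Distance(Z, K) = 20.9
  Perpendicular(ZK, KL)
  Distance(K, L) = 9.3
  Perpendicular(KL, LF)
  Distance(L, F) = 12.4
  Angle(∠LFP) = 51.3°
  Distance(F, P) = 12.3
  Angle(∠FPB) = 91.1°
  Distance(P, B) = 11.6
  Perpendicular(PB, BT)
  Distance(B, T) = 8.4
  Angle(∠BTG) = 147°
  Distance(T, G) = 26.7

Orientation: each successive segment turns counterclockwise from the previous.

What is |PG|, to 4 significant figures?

30.93

Z is at the origin; ZK runs at 76.8° with length 20.9, so K = (4.773, 20.35). ZK ⟂ KL, so KL runs at 166.8°; with |KL| = 9.3, L = (-4.282, 22.47). The perpendicularity gives LF at right angles to KL, so LF runs at -103.2°; with |LF| = 12.4, F = (-7.113, 10.40). ∠LFP = 51.3° gives FP at 25.50° from the x-axis; with |FP| = 12.3, P = (3.988, 15.69). ∠FPB = 91.1° gives PB at 114.4° from the x-axis; with |PB| = 11.6, B = (-0.8035, 26.26). PB ⟂ BT, so BT runs at -155.6°; with |BT| = 8.4, T = (-8.453, 22.79). ∠BTG = 147.0° gives TG at -122.6° from the x-axis; with |TG| = 26.7, G = (-22.84, 0.2947). Then |PG| = |G − P| = 30.93.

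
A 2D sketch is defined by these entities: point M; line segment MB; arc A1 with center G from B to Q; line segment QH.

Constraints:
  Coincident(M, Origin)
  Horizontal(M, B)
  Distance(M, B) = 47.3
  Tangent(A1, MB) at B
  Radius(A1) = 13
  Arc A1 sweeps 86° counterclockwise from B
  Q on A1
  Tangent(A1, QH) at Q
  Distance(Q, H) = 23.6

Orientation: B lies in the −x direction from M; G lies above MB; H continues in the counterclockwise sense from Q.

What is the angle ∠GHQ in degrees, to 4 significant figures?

28.85°

M is at the origin; MB is horizontal with |MB| = 47.3 and B on the −x side, so B = (-47.30, 0.000). The tangent condition forces GB to be normal to MB, so G = B + (0, 13) = (-47.30, 13.00). On A1, B sits at bearing -90° from G; an 86° counterclockwise sweep puts Q at bearing -4°, so Q = G + 13.0·(cos -4°, sin -4°) = (-34.33, 12.09). Tangency of A1 to QH means the radius GQ is perpendicular to QH, so QH runs along (−sin -4°, cos -4°); with |QH| = 23.6, H = (-32.69, 35.64). Then cos ∠GHQ = HG·HQ / (|HG||HQ|), giving 28.85°.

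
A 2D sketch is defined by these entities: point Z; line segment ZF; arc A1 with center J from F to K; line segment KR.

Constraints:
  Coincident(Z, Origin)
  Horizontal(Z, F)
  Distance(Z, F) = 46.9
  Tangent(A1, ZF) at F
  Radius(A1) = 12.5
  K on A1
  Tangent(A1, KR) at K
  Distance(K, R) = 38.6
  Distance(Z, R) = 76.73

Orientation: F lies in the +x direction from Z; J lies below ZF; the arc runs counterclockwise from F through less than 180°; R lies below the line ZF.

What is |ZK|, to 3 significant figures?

41.0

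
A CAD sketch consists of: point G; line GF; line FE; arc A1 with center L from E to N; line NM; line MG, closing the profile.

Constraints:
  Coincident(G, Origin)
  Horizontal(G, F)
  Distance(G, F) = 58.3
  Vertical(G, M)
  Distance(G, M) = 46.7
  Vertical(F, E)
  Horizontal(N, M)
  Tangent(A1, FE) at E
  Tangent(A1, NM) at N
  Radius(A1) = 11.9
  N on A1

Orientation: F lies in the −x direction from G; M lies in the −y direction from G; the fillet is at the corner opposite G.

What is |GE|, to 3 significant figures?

67.9

G is at the origin; G and F share the same y with |GF| = 58.3 and F on the −x side, so F = (-58.3, 0.00). GM is vertical with |GM| = 46.7 and M on the −y side, so M = (0.00, -46.7). The virtual corner opposite G is at (-58.3, -46.7). A1 meets FE tangentially, so LE is at right angles to FE and A1 meets NM tangentially, so LN is at right angles to NM, with radius 11.9, so the center L sits 11.9 in from both sides at L = (-46.4, -34.8). That places the tangent points at E = (-58.3, -34.8) on FE and N = (-46.4, -46.7) on NM. Then |GE| = |E − G| = 67.9.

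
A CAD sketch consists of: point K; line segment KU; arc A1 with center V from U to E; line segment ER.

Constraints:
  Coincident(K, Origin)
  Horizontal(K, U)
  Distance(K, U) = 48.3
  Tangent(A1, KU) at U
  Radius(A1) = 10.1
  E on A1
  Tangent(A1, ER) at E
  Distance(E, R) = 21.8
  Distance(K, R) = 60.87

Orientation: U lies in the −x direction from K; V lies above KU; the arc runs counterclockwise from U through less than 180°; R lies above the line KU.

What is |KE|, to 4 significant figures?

42.36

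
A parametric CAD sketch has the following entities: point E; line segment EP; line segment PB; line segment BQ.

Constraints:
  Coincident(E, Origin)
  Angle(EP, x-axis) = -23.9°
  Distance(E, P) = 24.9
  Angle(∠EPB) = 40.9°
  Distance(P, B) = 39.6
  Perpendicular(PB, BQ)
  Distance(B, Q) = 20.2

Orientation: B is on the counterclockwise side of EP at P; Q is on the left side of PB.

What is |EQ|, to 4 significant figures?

21.14

∠EPB = 40.9°, so PB runs at -23.9° + (180° − 40.9°) = 115.2° from the x-axis; with |PB| = 39.6, B = P + 39.6·(cos 115.2°, sin 115.2°) = (5.904, 25.74). PB is perpendicular to BQ; with |BQ| = 20.2 on the left of PB, Q = B + 20.2·(-0.9048, -0.4258) = (-12.37, 17.14). Then |EQ| = |Q − E| = 21.14.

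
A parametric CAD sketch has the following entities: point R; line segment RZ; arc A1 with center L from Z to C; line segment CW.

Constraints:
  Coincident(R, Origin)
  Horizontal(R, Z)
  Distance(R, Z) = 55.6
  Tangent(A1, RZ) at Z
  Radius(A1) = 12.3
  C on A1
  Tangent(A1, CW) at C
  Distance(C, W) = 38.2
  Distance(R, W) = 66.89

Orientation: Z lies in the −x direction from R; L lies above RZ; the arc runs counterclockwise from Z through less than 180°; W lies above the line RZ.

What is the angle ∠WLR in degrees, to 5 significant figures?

85.245°

R is at the origin; RZ is horizontal with |RZ| = 55.6 and Z on the −x side, so Z = (-55.600, 0.0000). A1 meets RZ tangentially, so LZ is at right angles to RZ, so L = Z + (0, 12.3) = (-55.600, 12.300). Since LC ⟂ CW (tangency), |LW| = √(12.3² + 38.2²) = 40.131 regardless of where C sits on A1. So W lies on both circle(R, 66.89) and circle(L, 40.131); the above-RZ intersection is W = (-43.713, 50.631). C is the foot of the tangent from W: C = (-43.301, 12.433).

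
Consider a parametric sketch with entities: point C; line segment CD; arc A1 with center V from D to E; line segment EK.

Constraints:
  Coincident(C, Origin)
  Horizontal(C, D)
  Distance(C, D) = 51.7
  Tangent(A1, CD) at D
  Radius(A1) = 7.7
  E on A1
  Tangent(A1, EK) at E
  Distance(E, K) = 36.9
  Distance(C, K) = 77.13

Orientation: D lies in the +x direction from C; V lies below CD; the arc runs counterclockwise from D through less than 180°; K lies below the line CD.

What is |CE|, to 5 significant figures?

46.530

Checks: |VE| = 7.700 ✓; ∠(VE, EK) = 90.00° ✓; |EK| = 36.90 ✓; |CK| = 77.13 ✓.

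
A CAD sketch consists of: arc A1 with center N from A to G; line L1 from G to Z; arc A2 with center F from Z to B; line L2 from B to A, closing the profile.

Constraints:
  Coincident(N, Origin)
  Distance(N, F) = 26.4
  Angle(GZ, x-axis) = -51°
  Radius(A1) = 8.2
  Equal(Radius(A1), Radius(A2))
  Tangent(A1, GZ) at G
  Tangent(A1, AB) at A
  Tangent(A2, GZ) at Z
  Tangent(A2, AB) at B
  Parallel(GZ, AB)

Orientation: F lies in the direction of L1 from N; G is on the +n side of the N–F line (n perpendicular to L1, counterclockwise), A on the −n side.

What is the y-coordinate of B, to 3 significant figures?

-25.7

The slot axis is L1's direction at -51.0°, so u = (cos -51.0°, sin -51.0°) = (0.629, -0.777) and n = (−sin -51.0°, cos -51.0°) = (0.777, 0.629). N is at the origin and F lies 26.4 along u from N, so F = 26.4·u = (16.6, -20.5). Tangency of A1 to both parallel lines with radius 8.2 puts G and A at N ± 8.2·n: G = (6.37, 5.16), A = (-6.37, -5.16). Equal radii place Z and B the same way about F: Z = F + 8.2·n = (23.0, -15.4), B = F − 8.2·n = (10.2, -25.7). So B.y = -25.7.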